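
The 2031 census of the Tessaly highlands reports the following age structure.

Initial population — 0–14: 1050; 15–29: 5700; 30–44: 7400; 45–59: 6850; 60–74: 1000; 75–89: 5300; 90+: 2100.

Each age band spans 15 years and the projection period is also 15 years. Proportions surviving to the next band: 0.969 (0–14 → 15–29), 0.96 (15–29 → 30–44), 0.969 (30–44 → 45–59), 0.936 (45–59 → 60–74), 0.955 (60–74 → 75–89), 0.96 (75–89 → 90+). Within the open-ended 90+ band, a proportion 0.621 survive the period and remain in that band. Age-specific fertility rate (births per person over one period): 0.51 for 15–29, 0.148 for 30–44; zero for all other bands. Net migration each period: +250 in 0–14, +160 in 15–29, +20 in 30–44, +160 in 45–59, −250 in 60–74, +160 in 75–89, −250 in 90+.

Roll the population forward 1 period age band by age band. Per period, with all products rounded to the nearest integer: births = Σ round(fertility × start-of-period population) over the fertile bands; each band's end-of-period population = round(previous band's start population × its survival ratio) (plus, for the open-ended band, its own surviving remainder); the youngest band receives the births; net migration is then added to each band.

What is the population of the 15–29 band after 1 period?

1177

(Bands numbered youngest = 1 to oldest = 7.)
— Period 1 —
Births: 5700 * 0.51 = 2907  |  7400 * 0.148 = 1095 → 4002
Band 2: 1050 * 0.969 = 1017
Band 3: 5700 * 0.96 = 5472
Band 4: 7400 * 0.969 = 7171
Band 5: 6850 * 0.936 = 6412
Band 6: 1000 * 0.955 = 955
Band 7: 5300 * 0.96 + 2100 * 0.621 = 5088 + 1304 = 6392
Net migration: Band 1 + 250 → 4252; Band 2 + 160 → 1177; Band 3 + 20 → 5492; Band 4 + 160 → 7331; Band 5 − 250 → 6162; Band 6 + 160 → 1115; Band 7 − 250 → 6142
End of period: [4252, 1177, 5492, 7331, 6162, 1115, 6142]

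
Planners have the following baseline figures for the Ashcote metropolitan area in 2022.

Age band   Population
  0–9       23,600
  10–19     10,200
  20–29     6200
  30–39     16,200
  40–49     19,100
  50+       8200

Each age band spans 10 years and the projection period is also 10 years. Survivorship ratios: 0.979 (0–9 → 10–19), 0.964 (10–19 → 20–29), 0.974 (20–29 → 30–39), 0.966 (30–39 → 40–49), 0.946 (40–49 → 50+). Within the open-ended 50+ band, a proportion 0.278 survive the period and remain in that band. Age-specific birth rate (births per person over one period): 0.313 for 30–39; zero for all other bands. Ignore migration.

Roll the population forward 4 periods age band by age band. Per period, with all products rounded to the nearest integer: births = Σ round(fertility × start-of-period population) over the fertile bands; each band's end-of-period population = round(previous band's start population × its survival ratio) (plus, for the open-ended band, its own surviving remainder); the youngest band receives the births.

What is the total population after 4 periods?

48992

[period 1]
Births: 16200 × 0.313 = 5071
10–19: 23600 × 0.979 = 23104
20–29: 10200 × 0.964 = 9833
30–39: 6200 × 0.974 = 6039
40–49: 16200 × 0.966 = 15649
50+: 19100 × 0.946 + 8200 × 0.278 = 18069 + 2280 = 20349
→ [5071, 23104, 9833, 6039, 15649, 20349]
[period 2]
Births: 6039 × 0.313 = 1890
10–19: 5071 × 0.979 = 4965
20–29: 23104 × 0.964 = 22272
30–39: 9833 × 0.974 = 9577
40–49: 6039 × 0.966 = 5834
50+: 15649 × 0.946 + 20349 × 0.278 = 14804 + 5657 = 20461
→ [1890, 4965, 22272, 9577, 5834, 20461]
[period 3]
Births: 9577 × 0.313 = 2998
10–19: 1890 × 0.979 = 1850
20–29: 4965 × 0.964 = 4786
30–39: 22272 × 0.974 = 21693
40–49: 9577 × 0.966 = 9251
50+: 5834 × 0.946 + 20461 × 0.278 = 5519 + 5688 = 11207
→ [2998, 1850, 4786, 21693, 9251, 11207]
[period 4]
Births: 21693 × 0.313 = 6790
10–19: 2998 × 0.979 = 2935
20–29: 1850 × 0.964 = 1783
30–39: 4786 × 0.974 = 4662
40–49: 21693 × 0.966 = 20955
50+: 9251 × 0.946 + 11207 × 0.278 = 8751 + 3116 = 11867
→ [6790, 2935, 1783, 4662, 20955, 11867]
Total after period 4: 6790 + 2935 + 1783 + 4662 + 20955 + 11867 = 48992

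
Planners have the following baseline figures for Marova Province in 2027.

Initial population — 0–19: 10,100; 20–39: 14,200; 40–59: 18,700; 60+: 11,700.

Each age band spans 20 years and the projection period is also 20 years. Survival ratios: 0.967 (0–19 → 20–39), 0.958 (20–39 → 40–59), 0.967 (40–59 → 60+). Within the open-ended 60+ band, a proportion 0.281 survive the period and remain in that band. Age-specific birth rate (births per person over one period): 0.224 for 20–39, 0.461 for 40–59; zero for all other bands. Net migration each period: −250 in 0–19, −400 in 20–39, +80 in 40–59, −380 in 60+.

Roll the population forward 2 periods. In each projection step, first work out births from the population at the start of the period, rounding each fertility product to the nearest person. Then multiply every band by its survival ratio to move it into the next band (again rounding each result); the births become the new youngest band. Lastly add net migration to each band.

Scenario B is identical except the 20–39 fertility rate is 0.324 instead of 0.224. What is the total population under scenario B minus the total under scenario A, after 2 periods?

2310

— Period 1 —
Births: 14200 × 0.224 = 3181  |  18700 × 0.461 = 8621 → 11802
20–39: 10100 × 0.967 = 9767
40–59: 14200 × 0.958 = 13604
60+: 18700 × 0.967 + 11700 × 0.281 = 18083 + 3288 = 21371
Net migration: 0–19 − 250 → 11552; 20–39 − 400 → 9367; 40–59 + 80 → 13684; 60+ − 380 → 20991
End of period: [11552, 9367, 13684, 20991]
— Period 2 —
Births: 9367 × 0.224 = 2098  |  13684 × 0.461 = 6308 → 8406
20–39: 11552 × 0.967 = 11171
40–59: 9367 × 0.958 = 8974
60+: 13684 × 0.967 + 20991 × 0.281 = 13232 + 5898 = 19130
Net migration: 0–19 − 250 → 8156; 20–39 − 400 → 10771; 40–59 + 80 → 9054; 60+ − 380 → 18750
End of period: [8156, 10771, 9054, 18750]
Scenario A total after 2 periods: 46731
Scenario B projection —
— Period 1 —
Births: 14200 × 0.324 = 4601  |  18700 × 0.461 = 8621 → 13222
20–39: 10100 × 0.967 = 9767
40–59: 14200 × 0.958 = 13604
60+: 18700 × 0.967 + 11700 × 0.281 = 18083 + 3288 = 21371
Net migration: 0–19 − 250 → 12972; 20–39 − 400 → 9367; 40–59 + 80 → 13684; 60+ − 380 → 20991
End of period: [12972, 9367, 13684, 20991]
— Period 2 —
Births: 9367 × 0.324 = 3035  |  13684 × 0.461 = 6308 → 9343
20–39: 12972 × 0.967 = 12544
40–59: 9367 × 0.958 = 8974
60+: 13684 × 0.967 + 20991 × 0.281 = 13232 + 5898 = 19130
Net migration: 0–19 − 250 → 9093; 20–39 − 400 → 12144; 40–59 + 80 → 9054; 60+ − 380 → 18750
End of period: [9093, 12144, 9054, 18750]
Scenario B total after 2 periods: 49041
Difference B − A = 49041 − 46731 = 2310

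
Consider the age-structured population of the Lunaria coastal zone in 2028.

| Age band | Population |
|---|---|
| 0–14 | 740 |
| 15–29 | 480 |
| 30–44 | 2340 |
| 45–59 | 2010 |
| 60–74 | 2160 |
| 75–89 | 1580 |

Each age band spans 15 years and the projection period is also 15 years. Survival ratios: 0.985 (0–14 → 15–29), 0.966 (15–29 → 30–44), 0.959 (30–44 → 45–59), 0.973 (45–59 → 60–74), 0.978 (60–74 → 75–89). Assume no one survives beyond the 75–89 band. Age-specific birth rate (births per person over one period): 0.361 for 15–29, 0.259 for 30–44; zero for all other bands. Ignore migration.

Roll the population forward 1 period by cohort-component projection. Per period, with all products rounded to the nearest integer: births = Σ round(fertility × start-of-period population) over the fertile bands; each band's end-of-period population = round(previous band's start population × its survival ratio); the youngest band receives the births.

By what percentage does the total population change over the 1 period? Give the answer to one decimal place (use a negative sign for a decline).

-11.0

[period 1]
Births: 480 × 0.361 = 173 ; 2340 × 0.259 = 606 → 779
15–29: 740 × 0.985 = 729
30–44: 480 × 0.966 = 464
45–59: 2340 × 0.959 = 2244
60–74: 2010 × 0.973 = 1956
75–89: 2160 × 0.978 = 2112
End of period: [779, 729, 464, 2244, 1956, 2112]
Total: 9310 → 8284; change = -1026; percentage change = -11.0%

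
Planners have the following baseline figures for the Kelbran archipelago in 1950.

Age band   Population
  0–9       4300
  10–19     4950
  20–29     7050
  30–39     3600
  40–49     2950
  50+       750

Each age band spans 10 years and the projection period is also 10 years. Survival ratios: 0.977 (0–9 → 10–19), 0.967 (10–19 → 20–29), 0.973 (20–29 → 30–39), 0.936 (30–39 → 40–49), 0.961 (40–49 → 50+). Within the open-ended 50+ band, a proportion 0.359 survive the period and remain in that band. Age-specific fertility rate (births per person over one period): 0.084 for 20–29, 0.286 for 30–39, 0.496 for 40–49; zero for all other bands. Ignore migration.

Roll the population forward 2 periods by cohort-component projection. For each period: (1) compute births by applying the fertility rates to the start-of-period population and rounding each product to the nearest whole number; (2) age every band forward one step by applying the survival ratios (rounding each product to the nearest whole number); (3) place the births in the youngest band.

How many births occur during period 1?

3085

Let group 1 be 0–9 through group 6 = 50+.
Period 1.
Births: 7050 * 0.084 = 592  |  3600 * 0.286 = 1030  |  2950 * 0.496 = 1463 → 3085
Group 2: 4300 * 0.977 = 4201
Group 3: 4950 * 0.967 = 4787
Group 4: 7050 * 0.973 = 6860
Group 5: 3600 * 0.936 = 3370
Group 6: 2950 * 0.961 + 750 * 0.359 = 2835 + 269 = 3104
End of period: [3085, 4201, 4787, 6860, 3370, 3104]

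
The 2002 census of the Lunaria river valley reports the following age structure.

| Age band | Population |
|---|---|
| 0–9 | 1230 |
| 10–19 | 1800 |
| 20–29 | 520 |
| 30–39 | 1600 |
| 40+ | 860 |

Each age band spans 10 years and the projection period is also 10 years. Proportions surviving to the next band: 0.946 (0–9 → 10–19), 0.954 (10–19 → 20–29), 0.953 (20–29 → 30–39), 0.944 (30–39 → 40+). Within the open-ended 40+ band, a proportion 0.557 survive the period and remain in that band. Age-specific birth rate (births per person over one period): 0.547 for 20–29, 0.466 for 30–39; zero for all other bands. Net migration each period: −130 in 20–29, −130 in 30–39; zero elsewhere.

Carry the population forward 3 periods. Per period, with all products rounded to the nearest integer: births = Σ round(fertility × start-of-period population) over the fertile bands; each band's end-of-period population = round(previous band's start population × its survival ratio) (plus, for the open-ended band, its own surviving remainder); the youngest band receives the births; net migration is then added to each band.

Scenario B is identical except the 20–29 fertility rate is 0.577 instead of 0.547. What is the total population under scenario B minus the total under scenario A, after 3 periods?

89

[period 1]
Births: 520 * 0.547 = 284 ; 1600 * 0.466 = 746 → 1030
10–19: 1230 * 0.946 = 1164
20–29: 1800 * 0.954 = 1717
30–39: 520 * 0.953 = 496
40+: 1600 * 0.944 + 860 * 0.557 = 1510 + 479 = 1989
Net migration: 20–29 − 130 → 1587; 30–39 − 130 → 366
End of period: [1030, 1164, 1587, 366, 1989]
[period 2]
Births: 1587 * 0.547 = 868 ; 366 * 0.466 = 171 → 1039
10–19: 1030 * 0.946 = 974
20–29: 1164 * 0.954 = 1110
30–39: 1587 * 0.953 = 1512
40+: 366 * 0.944 + 1989 * 0.557 = 346 + 1108 = 1454
Net migration: 20–29 − 130 → 980; 30–39 − 130 → 1382
End of period: [1039, 974, 980, 1382, 1454]
[period 3]
Births: 980 * 0.547 = 536 ; 1382 * 0.466 = 644 → 1180
10–19: 1039 * 0.946 = 983
20–29: 974 * 0.954 = 929
30–39: 980 * 0.953 = 934
40+: 1382 * 0.944 + 1454 * 0.557 = 1305 + 810 = 2115
Net migration: 20–29 − 130 → 799; 30–39 − 130 → 804
End of period: [1180, 983, 799, 804, 2115]
Scenario A total after 3 periods: 5881
Scenario B projection —
[period 1]
Births: 520 * 0.577 = 300 ; 1600 * 0.466 = 746 → 1046
10–19: 1230 * 0.946 = 1164
20–29: 1800 * 0.954 = 1717
30–39: 520 * 0.953 = 496
40+: 1600 * 0.944 + 860 * 0.557 = 1510 + 479 = 1989
Net migration: 20–29 − 130 → 1587; 30–39 − 130 → 366
End of period: [1046, 1164, 1587, 366, 1989]
[period 2]
Births: 1587 * 0.577 = 916 ; 366 * 0.466 = 171 → 1087
10–19: 1046 * 0.946 = 990
20–29: 1164 * 0.954 = 1110
30–39: 1587 * 0.953 = 1512
40+: 366 * 0.944 + 1989 * 0.557 = 346 + 1108 = 1454
Net migration: 20–29 − 130 → 980; 30–39 − 130 → 1382
End of period: [1087, 990, 980, 1382, 1454]
[period 3]
Births: 980 * 0.577 = 565 ; 1382 * 0.466 = 644 → 1209
10–19: 1087 * 0.946 = 1028
20–29: 990 * 0.954 = 944
30–39: 980 * 0.953 = 934
40+: 1382 * 0.944 + 1454 * 0.557 = 1305 + 810 = 2115
Net migration: 20–29 − 130 → 814; 30–39 − 130 → 804
End of period: [1209, 1028, 814, 804, 2115]
Scenario B total after 3 periods: 5970
Difference B − A = 5970 − 5881 = 89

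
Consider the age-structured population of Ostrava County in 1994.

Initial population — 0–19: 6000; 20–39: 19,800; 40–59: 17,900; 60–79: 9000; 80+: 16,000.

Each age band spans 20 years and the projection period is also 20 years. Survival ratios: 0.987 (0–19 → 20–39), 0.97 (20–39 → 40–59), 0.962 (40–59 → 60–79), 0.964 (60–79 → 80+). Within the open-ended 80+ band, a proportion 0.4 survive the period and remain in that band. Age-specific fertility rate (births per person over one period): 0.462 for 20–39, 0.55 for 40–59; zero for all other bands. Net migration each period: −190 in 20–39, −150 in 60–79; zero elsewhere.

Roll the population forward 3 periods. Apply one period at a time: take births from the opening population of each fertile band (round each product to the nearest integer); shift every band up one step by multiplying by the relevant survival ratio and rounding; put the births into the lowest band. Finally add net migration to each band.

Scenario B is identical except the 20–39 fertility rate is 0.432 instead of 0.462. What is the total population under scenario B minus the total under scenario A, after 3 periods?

[period 1]
Births: 19800 * 0.462 = 9148, 17900 * 0.55 = 9845 ⇒ total 18993
20–39: 6000 * 0.987 = 5922
40–59: 19800 * 0.97 = 19206
60–79: 17900 * 0.962 = 17220
80+: 9000 * 0.964 + 16000 * 0.4 = 8676 + 6400 = 15076
Net migration: 20–39 − 190 → 5732; 60–79 − 150 → 17070
→ [18993, 5732, 19206, 17070, 15076]
[period 2]
Births: 5732 * 0.462 = 2648, 19206 * 0.55 = 10563 ⇒ total 13211
20–39: 18993 * 0.987 = 18746
40–59: 5732 * 0.97 = 5560
60–79: 19206 * 0.962 = 18476
80+: 17070 * 0.964 + 15076 * 0.4 = 16455 + 6030 = 22485
Net migration: 20–39 − 190 → 18556; 60–79 − 150 → 18326
→ [13211, 18556, 5560, 18326, 22485]
[period 3]
Births: 18556 * 0.462 = 8573, 5560 * 0.55 = 3058 ⇒ total 11631
20–39: 13211 * 0.987 = 13039
40–59: 18556 * 0.97 = 17999
60–79: 5560 * 0.962 = 5349
80+: 18326 * 0.964 + 22485 * 0.4 = 17666 + 8994 = 26660
Net migration: 20–39 − 190 → 12849; 60–79 − 150 → 5199
→ [11631, 12849, 17999, 5199, 26660]
Scenario A total after 3 periods: 74338
Scenario B projection —
[period 1]
Births: 19800 * 0.432 = 8554, 17900 * 0.55 = 9845 ⇒ total 18399
20–39: 6000 * 0.987 = 5922
40–59: 19800 * 0.97 = 19206
60–79: 17900 * 0.962 = 17220
80+: 9000 * 0.964 + 16000 * 0.4 = 8676 + 6400 = 15076
Net migration: 20–39 − 190 → 5732; 60–79 − 150 → 17070
→ [18399, 5732, 19206, 17070, 15076]
[period 2]
Births: 5732 * 0.432 = 2476, 19206 * 0.55 = 10563 ⇒ total 13039
20–39: 18399 * 0.987 = 18160
40–59: 5732 * 0.97 = 5560
60–79: 19206 * 0.962 = 18476
80+: 17070 * 0.964 + 15076 * 0.4 = 16455 + 6030 = 22485
Net migration: 20–39 − 190 → 17970; 60–79 − 150 → 18326
→ [13039, 17970, 5560, 18326, 22485]
[period 3]
Births: 17970 * 0.432 = 7763, 5560 * 0.55 = 3058 ⇒ total 10821
20–39: 13039 * 0.987 = 12869
40–59: 17970 * 0.97 = 17431
60–79: 5560 * 0.962 = 5349
80+: 18326 * 0.964 + 22485 * 0.4 = 17666 + 8994 = 26660
Net migration: 20–39 − 190 → 12679; 60–79 − 150 → 5199
→ [10821, 12679, 17431, 5199, 26660]
Scenario B total after 3 periods: 72790
Difference B − A = 72790 − 74338 = -1548

-1548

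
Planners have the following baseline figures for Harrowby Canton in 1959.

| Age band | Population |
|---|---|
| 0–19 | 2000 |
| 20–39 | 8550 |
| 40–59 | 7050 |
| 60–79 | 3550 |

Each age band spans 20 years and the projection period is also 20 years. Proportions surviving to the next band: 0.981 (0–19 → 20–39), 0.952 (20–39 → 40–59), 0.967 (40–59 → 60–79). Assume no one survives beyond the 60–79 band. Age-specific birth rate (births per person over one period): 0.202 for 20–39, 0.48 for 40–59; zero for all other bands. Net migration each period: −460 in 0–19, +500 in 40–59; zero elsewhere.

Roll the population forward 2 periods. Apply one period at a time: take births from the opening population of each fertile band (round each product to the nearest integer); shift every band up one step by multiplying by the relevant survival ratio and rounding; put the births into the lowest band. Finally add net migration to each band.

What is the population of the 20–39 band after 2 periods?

Let group 1 be 0–19 through group 4 = 60–79.
Period 1.
Births: 8550 × 0.202 = 1727, 7050 × 0.48 = 3384 ⇒ total 5111
Group 2: 2000 × 0.981 = 1962
Group 3: 8550 × 0.952 = 8140
Group 4: 7050 × 0.967 = 6817
Net migration: Group 1 − 460 → 4651; Group 3 + 500 → 8640
→ [4651, 1962, 8640, 6817]
Period 2.
Births: 1962 × 0.202 = 396, 8640 × 0.48 = 4147 ⇒ total 4543
Group 2: 4651 × 0.981 = 4563
Group 3: 1962 × 0.952 = 1868
Group 4: 8640 × 0.967 = 8355
Net migration: Group 1 − 460 → 4083; Group 3 + 500 → 2368
→ [4083, 4563, 2368, 8355]

4563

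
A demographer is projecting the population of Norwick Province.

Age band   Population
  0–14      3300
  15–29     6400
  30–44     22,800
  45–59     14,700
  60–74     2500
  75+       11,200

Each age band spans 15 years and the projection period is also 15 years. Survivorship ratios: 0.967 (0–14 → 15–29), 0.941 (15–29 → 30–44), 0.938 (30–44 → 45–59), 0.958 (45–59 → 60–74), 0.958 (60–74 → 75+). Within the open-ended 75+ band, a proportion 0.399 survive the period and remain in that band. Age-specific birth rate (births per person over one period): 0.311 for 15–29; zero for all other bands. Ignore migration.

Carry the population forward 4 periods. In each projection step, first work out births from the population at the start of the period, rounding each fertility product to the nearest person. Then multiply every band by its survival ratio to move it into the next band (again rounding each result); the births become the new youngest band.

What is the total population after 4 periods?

[period 1]
Births: 6400 * 0.311 = 1990
15–29: 3300 * 0.967 = 3191
30–44: 6400 * 0.941 = 6022
45–59: 22800 * 0.938 = 21386
60–74: 14700 * 0.958 = 14083
75+: 2500 * 0.958 + 11200 * 0.399 = 2395 + 4469 = 6864
Population now: 0–14=1990, 15–29=3191, 30–44=6022, 45–59=21386, 60–74=14083, 75+=6864
[period 2]
Births: 3191 * 0.311 = 992
15–29: 1990 * 0.967 = 1924
30–44: 3191 * 0.941 = 3003
45–59: 6022 * 0.938 = 5649
60–74: 21386 * 0.958 = 20488
75+: 14083 * 0.958 + 6864 * 0.399 = 13492 + 2739 = 16231
Population now: 0–14=992, 15–29=1924, 30–44=3003, 45–59=5649, 60–74=20488, 75+=16231
[period 3]
Births: 1924 * 0.311 = 598
15–29: 992 * 0.967 = 959
30–44: 1924 * 0.941 = 1810
45–59: 3003 * 0.938 = 2817
60–74: 5649 * 0.958 = 5412
75+: 20488 * 0.958 + 16231 * 0.399 = 19628 + 6476 = 26104
Population now: 0–14=598, 15–29=959, 30–44=1810, 45–59=2817, 60–74=5412, 75+=26104
[period 4]
Births: 959 * 0.311 = 298
15–29: 598 * 0.967 = 578
30–44: 959 * 0.941 = 902
45–59: 1810 * 0.938 = 1698
60–74: 2817 * 0.958 = 2699
75+: 5412 * 0.958 + 26104 * 0.399 = 5185 + 10415 = 15600
Population now: 0–14=298, 15–29=578, 30–44=902, 45–59=1698, 60–74=2699, 75+=15600
Total after period 4: 298 + 578 + 902 + 1698 + 2699 + 15600 = 21775

21775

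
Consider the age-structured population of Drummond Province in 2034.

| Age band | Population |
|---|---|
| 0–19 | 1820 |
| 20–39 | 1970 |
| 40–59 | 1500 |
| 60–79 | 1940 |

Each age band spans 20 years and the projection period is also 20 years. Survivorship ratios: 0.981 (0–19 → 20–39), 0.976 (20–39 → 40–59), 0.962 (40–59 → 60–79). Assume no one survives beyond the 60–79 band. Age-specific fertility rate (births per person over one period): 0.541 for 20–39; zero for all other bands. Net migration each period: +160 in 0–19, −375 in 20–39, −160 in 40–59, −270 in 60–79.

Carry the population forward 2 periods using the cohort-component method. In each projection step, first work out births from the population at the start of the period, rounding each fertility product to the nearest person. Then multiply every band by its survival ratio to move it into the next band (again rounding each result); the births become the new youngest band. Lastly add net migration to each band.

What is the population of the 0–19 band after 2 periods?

— Period 1 —
Births: 1970 × 0.541 = 1066
20–39: 1820 × 0.981 = 1785
40–59: 1970 × 0.976 = 1923
60–79: 1500 × 0.962 = 1443
Net migration: 0–19 + 160 → 1226; 20–39 − 375 → 1410; 40–59 − 160 → 1763; 60–79 − 270 → 1173
End of period: [1226, 1410, 1763, 1173]
— Period 2 —
Births: 1410 × 0.541 = 763
20–39: 1226 × 0.981 = 1203
40–59: 1410 × 0.976 = 1376
60–79: 1763 × 0.962 = 1696
Net migration: 0–19 + 160 → 923; 20–39 − 375 → 828; 40–59 − 160 → 1216; 60–79 − 270 → 1426
End of period: [923, 828, 1216, 1426]

923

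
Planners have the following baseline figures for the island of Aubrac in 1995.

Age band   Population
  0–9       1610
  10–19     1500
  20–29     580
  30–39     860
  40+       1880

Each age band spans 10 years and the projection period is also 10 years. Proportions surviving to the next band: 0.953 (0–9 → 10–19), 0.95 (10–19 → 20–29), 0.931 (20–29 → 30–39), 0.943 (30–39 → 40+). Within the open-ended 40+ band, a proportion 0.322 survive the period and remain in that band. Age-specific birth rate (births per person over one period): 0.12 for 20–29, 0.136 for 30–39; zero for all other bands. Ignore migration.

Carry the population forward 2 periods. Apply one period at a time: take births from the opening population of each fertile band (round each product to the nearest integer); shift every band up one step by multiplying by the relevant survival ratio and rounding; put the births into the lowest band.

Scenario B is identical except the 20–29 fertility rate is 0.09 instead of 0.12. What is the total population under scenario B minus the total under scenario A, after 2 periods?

After projecting period 1:
Births: 580 × 0.12 = 70  |  860 × 0.136 = 117 — total 187
10–19: 1610 × 0.953 = 1534
20–29: 1500 × 0.95 = 1425
30–39: 580 × 0.931 = 540
40+: 860 × 0.943 + 1880 × 0.322 = 811 + 605 = 1416
→ [187, 1534, 1425, 540, 1416]
After projecting period 2:
Births: 1425 × 0.12 = 171  |  540 × 0.136 = 73 — total 244
10–19: 187 × 0.953 = 178
20–29: 1534 × 0.95 = 1457
30–39: 1425 × 0.931 = 1327
40+: 540 × 0.943 + 1416 × 0.322 = 509 + 456 = 965
→ [244, 178, 1457, 1327, 965]
Scenario A total after 2 periods: 4171
Scenario B projection —
After projecting period 1:
Births: 580 × 0.09 = 52  |  860 × 0.136 = 117 — total 169
10–19: 1610 × 0.953 = 1534
20–29: 1500 × 0.95 = 1425
30–39: 580 × 0.931 = 540
40+: 860 × 0.943 + 1880 × 0.322 = 811 + 605 = 1416
→ [169, 1534, 1425, 540, 1416]
After projecting period 2:
Births: 1425 × 0.09 = 128  |  540 × 0.136 = 73 — total 201
10–19: 169 × 0.953 = 161
20–29: 1534 × 0.95 = 1457
30–39: 1425 × 0.931 = 1327
40+: 540 × 0.943 + 1416 × 0.322 = 509 + 456 = 965
→ [201, 161, 1457, 1327, 965]
Scenario B total after 2 periods: 4111
Difference B − A = 4111 − 4171 = -60

-60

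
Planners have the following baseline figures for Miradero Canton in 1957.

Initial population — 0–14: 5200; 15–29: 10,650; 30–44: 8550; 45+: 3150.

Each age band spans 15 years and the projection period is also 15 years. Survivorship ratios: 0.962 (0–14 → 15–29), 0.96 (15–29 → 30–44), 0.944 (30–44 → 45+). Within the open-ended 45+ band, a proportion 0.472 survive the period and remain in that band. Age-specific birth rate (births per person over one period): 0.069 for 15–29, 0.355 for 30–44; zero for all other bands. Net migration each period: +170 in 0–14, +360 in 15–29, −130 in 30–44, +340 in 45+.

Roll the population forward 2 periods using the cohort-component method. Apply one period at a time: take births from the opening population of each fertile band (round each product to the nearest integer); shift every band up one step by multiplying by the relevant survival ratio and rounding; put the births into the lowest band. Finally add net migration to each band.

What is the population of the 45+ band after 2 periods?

Period 1.
Births: 10650 × 0.069 = 735, 8550 × 0.355 = 3035 ⇒ total 3770
15–29: 5200 × 0.962 = 5002
30–44: 10650 × 0.96 = 10224
45+: 8550 × 0.944 + 3150 × 0.472 = 8071 + 1487 = 9558
Net migration: 0–14 + 170 → 3940; 15–29 + 360 → 5362; 30–44 − 130 → 10094; 45+ + 340 → 9898
Giving 3940 / 5362 / 10094 / 9898.
Period 2.
Births: 5362 × 0.069 = 370, 10094 × 0.355 = 3583 ⇒ total 3953
15–29: 3940 × 0.962 = 3790
30–44: 5362 × 0.96 = 5148
45+: 10094 × 0.944 + 9898 × 0.472 = 9529 + 4672 = 14201
Net migration: 0–14 + 170 → 4123; 15–29 + 360 → 4150; 30–44 − 130 → 5018; 45+ + 340 → 14541
Giving 4123 / 4150 / 5018 / 14541.

14541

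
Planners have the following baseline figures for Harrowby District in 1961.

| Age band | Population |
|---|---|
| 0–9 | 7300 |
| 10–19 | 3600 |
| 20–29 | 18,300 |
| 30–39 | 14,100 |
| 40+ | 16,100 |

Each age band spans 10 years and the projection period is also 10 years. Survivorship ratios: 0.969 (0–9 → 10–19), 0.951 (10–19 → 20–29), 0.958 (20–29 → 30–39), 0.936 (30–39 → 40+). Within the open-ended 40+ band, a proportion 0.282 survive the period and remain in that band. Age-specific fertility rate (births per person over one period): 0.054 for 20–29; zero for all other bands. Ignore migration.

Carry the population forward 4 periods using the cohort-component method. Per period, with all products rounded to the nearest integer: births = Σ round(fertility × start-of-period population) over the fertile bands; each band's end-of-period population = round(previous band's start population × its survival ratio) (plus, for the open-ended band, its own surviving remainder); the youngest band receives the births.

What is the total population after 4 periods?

Let band 1 be 0–9 through band 5 = 40+.
Period 1.
Births: 18300 * 0.054 = 988
Band 2: 7300 * 0.969 = 7074
Band 3: 3600 * 0.951 = 3424
Band 4: 18300 * 0.958 = 17531
Band 5: 14100 * 0.936 + 16100 * 0.282 = 13198 + 4540 = 17738
Population now: 0–9=988, 10–19=7074, 20–29=3424, 30–39=17531, 40+=17738
Period 2.
Births: 3424 * 0.054 = 185
Band 2: 988 * 0.969 = 957
Band 3: 7074 * 0.951 = 6727
Band 4: 3424 * 0.958 = 3280
Band 5: 17531 * 0.936 + 17738 * 0.282 = 16409 + 5002 = 21411
Population now: 0–9=185, 10–19=957, 20–29=6727, 30–39=3280, 40+=21411
Period 3.
Births: 6727 * 0.054 = 363
Band 2: 185 * 0.969 = 179
Band 3: 957 * 0.951 = 910
Band 4: 6727 * 0.958 = 6444
Band 5: 3280 * 0.936 + 21411 * 0.282 = 3070 + 6038 = 9108
Population now: 0–9=363, 10–19=179, 20–29=910, 30–39=6444, 40+=9108
Period 4.
Births: 910 * 0.054 = 49
Band 2: 363 * 0.969 = 352
Band 3: 179 * 0.951 = 170
Band 4: 910 * 0.958 = 872
Band 5: 6444 * 0.936 + 9108 * 0.282 = 6032 + 2568 = 8600
Population now: 0–9=49, 10–19=352, 20–29=170, 30–39=872, 40+=8600
Total after period 4: 49 + 352 + 170 + 872 + 8600 = 10043

10043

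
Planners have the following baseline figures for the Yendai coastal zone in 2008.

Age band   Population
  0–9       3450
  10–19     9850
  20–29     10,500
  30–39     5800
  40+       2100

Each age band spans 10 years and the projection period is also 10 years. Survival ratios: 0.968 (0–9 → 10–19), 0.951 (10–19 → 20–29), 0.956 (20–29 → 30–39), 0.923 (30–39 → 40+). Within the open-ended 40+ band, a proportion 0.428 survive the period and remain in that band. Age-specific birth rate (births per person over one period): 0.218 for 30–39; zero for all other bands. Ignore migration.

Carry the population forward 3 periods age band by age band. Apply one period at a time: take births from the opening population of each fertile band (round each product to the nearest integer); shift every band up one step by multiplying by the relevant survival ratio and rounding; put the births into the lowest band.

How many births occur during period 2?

— Period 1 —
Births: 5800 × 0.218 = 1264
10–19: 3450 × 0.968 = 3340
20–29: 9850 × 0.951 = 9367
30–39: 10500 × 0.956 = 10038
40+: 5800 × 0.923 + 2100 × 0.428 = 5353 + 899 = 6252
Giving 1264 / 3340 / 9367 / 10038 / 6252.
— Period 2 —
Births: 10038 × 0.218 = 2188
10–19: 1264 × 0.968 = 1224
20–29: 3340 × 0.951 = 3176
30–39: 9367 × 0.956 = 8955
40+: 10038 × 0.923 + 6252 × 0.428 = 9265 + 2676 = 11941
Giving 2188 / 1224 / 3176 / 8955 / 11941.

2188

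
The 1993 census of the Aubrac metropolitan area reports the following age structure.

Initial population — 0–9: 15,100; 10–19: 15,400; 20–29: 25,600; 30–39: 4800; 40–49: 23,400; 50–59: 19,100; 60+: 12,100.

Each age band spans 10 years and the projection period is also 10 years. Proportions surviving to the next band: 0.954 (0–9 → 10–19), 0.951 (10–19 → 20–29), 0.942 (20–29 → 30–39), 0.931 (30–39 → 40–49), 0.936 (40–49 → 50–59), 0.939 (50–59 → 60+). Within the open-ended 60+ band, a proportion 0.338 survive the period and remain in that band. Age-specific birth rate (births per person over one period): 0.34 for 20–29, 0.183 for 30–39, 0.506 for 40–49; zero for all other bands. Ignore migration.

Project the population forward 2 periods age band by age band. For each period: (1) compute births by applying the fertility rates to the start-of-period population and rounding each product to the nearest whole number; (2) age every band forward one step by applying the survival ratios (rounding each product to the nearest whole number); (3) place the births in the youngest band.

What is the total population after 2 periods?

114229

[period 1]
Births: 25600 × 0.34 = 8704, 4800 × 0.183 = 878, 23400 × 0.506 = 11840 ⇒ total 21422
10–19: 15100 × 0.954 = 14405
20–29: 15400 × 0.951 = 14645
30–39: 25600 × 0.942 = 24115
40–49: 4800 × 0.931 = 4469
50–59: 23400 × 0.936 = 21902
60+: 19100 × 0.939 + 12100 × 0.338 = 17935 + 4090 = 22025
Giving 21422 / 14405 / 14645 / 24115 / 4469 / 21902 / 22025.
[period 2]
Births: 14645 × 0.34 = 4979, 24115 × 0.183 = 4413, 4469 × 0.506 = 2261 ⇒ total 11653
10–19: 21422 × 0.954 = 20437
20–29: 14405 × 0.951 = 13699
30–39: 14645 × 0.942 = 13796
40–49: 24115 × 0.931 = 22451
50–59: 4469 × 0.936 = 4183
60+: 21902 × 0.939 + 22025 × 0.338 = 20566 + 7444 = 28010
Giving 11653 / 20437 / 13699 / 13796 / 22451 / 4183 / 28010.
Total after period 2: 11653 + 20437 + 13699 + 13796 + 22451 + 4183 + 28010 = 114229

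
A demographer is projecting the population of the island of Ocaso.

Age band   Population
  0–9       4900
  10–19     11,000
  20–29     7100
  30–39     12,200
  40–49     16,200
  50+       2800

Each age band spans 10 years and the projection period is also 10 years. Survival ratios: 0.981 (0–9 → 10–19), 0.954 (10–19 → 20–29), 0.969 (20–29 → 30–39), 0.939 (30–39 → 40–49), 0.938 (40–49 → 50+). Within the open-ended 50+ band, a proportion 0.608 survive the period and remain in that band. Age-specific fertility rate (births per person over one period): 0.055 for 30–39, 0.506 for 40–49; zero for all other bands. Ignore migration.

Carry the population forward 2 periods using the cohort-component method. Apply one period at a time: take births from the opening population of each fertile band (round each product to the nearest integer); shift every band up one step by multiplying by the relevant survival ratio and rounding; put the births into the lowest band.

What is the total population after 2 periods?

57110

After projecting period 1:
Births: 12200 * 0.055 = 671, 16200 * 0.506 = 8197 → 8868
10–19: 4900 * 0.981 = 4807
20–29: 11000 * 0.954 = 10494
30–39: 7100 * 0.969 = 6880
40–49: 12200 * 0.939 = 11456
50+: 16200 * 0.938 + 2800 * 0.608 = 15196 + 1702 = 16898
→ [8868, 4807, 10494, 6880, 11456, 16898]
After projecting period 2:
Births: 6880 * 0.055 = 378, 11456 * 0.506 = 5797 → 6175
10–19: 8868 * 0.981 = 8700
20–29: 4807 * 0.954 = 4586
30–39: 10494 * 0.969 = 10169
40–49: 6880 * 0.939 = 6460
50+: 11456 * 0.938 + 16898 * 0.608 = 10746 + 10274 = 21020
→ [6175, 8700, 4586, 10169, 6460, 21020]
Total after period 2: 6175 + 8700 + 4586 + 10169 + 6460 + 21020 = 57110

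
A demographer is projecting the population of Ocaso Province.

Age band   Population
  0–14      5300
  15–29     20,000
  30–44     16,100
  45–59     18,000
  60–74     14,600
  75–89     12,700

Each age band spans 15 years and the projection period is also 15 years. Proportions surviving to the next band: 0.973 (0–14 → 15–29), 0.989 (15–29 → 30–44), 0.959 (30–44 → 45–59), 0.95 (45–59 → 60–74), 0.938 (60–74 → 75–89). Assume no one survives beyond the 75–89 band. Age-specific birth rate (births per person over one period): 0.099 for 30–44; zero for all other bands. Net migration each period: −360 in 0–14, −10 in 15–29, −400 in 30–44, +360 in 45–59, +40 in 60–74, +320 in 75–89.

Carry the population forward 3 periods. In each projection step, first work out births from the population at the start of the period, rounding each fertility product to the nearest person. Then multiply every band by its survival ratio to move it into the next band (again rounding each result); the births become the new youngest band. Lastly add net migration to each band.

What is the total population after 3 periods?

Call the groups 1 to 6, youngest first.
— Period 1 —
Births: 16100 * 0.099 = 1594
Group 2: 5300 * 0.973 = 5157
Group 3: 20000 * 0.989 = 19780
Group 4: 16100 * 0.959 = 15440
Group 5: 18000 * 0.95 = 17100
Group 6: 14600 * 0.938 = 13695
Net migration: Group 1 − 360 → 1234; Group 2 − 10 → 5147; Group 3 − 400 → 19380; Group 4 + 360 → 15800; Group 5 + 40 → 17140; Group 6 + 320 → 14015
Population now: 0–14=1234, 15–29=5147, 30–44=19380, 45–59=15800, 60–74=17140, 75–89=14015
— Period 2 —
Births: 19380 * 0.099 = 1919
Group 2: 1234 * 0.973 = 1201
Group 3: 5147 * 0.989 = 5090
Group 4: 19380 * 0.959 = 18585
Group 5: 15800 * 0.95 = 15010
Group 6: 17140 * 0.938 = 16077
Net migration: Group 1 − 360 → 1559; Group 2 − 10 → 1191; Group 3 − 400 → 4690; Group 4 + 360 → 18945; Group 5 + 40 → 15050; Group 6 + 320 → 16397
Population now: 0–14=1559, 15–29=1191, 30–44=4690, 45–59=18945, 60–74=15050, 75–89=16397
— Period 3 —
Births: 4690 * 0.099 = 464
Group 2: 1559 * 0.973 = 1517
Group 3: 1191 * 0.989 = 1178
Group 4: 4690 * 0.959 = 4498
Group 5: 18945 * 0.95 = 17998
Group 6: 15050 * 0.938 = 14117
Net migration: Group 1 − 360 → 104; Group 2 − 10 → 1507; Group 3 − 400 → 778; Group 4 + 360 → 4858; Group 5 + 40 → 18038; Group 6 + 320 → 14437
Population now: 0–14=104, 15–29=1507, 30–44=778, 45–59=4858, 60–74=18038, 75–89=14437
Total after period 3: 104 + 1507 + 778 + 4858 + 18038 + 14437 = 39722

39722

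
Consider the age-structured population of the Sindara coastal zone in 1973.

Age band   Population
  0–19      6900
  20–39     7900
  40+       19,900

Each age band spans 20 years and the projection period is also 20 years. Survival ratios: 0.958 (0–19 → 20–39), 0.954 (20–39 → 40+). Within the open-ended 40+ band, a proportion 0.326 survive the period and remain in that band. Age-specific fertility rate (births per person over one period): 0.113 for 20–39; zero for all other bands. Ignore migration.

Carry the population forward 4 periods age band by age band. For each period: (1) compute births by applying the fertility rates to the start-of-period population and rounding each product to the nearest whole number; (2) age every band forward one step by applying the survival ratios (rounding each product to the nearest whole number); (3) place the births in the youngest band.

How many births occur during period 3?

Let group 1 be 0–19 through group 3 = 40+.
[period 1]
Births: 7900 × 0.113 = 893
Group 2: 6900 × 0.958 = 6610
Group 3: 7900 × 0.954 + 19900 × 0.326 = 7537 + 6487 = 14024
Giving 893 / 6610 / 14024.
[period 2]
Births: 6610 × 0.113 = 747
Group 2: 893 × 0.958 = 855
Group 3: 6610 × 0.954 + 14024 × 0.326 = 6306 + 4572 = 10878
Giving 747 / 855 / 10878.
[period 3]
Births: 855 × 0.113 = 97
Group 2: 747 × 0.958 = 716
Group 3: 855 × 0.954 + 10878 × 0.326 = 816 + 3546 = 4362
Giving 97 / 716 / 4362.

97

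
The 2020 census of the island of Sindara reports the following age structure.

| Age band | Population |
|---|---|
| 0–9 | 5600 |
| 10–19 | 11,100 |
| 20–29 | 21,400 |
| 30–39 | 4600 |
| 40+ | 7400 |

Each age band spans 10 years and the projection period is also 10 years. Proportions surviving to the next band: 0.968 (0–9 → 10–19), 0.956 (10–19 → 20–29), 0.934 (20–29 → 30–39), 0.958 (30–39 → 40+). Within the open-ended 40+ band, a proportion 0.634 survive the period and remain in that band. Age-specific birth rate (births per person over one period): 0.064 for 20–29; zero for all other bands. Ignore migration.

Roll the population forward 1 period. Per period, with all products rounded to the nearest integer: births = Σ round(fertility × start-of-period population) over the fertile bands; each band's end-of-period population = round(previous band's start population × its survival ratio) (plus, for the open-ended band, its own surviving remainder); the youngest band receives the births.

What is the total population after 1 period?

46490

Period 1:
Births: 21400 × 0.064 = 1370
10–19: 5600 × 0.968 = 5421
20–29: 11100 × 0.956 = 10612
30–39: 21400 × 0.934 = 19988
40+: 4600 × 0.958 + 7400 × 0.634 = 4407 + 4692 = 9099
Giving 1370 / 5421 / 10612 / 19988 / 9099.
Total after period 1: 1370 + 5421 + 10612 + 19988 + 9099 = 46490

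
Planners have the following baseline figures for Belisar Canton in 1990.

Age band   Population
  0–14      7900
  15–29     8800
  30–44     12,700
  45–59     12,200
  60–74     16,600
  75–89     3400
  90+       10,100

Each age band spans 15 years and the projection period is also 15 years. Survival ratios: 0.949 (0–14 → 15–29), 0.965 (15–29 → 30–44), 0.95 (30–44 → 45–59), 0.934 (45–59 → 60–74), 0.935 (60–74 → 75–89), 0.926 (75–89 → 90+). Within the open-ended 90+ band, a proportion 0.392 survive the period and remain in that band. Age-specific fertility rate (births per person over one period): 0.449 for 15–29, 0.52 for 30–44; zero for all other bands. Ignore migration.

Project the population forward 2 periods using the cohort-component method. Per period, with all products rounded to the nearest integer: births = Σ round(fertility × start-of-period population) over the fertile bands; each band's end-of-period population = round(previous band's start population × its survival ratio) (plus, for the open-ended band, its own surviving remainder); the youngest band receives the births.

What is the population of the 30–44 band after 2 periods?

7235

Call the groups 1 to 7, youngest first.
— Period 1 —
Births: 8800 × 0.449 = 3951  |  12700 × 0.52 = 6604 ⇒ total 10555
Group 2: 7900 × 0.949 = 7497
Group 3: 8800 × 0.965 = 8492
Group 4: 12700 × 0.95 = 12065
Group 5: 12200 × 0.934 = 11395
Group 6: 16600 × 0.935 = 15521
Group 7: 3400 × 0.926 + 10100 × 0.392 = 3148 + 3959 = 7107
End of period: [10555, 7497, 8492, 12065, 11395, 15521, 7107]
— Period 2 —
Births: 7497 × 0.449 = 3366  |  8492 × 0.52 = 4416 ⇒ total 7782
Group 2: 10555 × 0.949 = 10017
Group 3: 7497 × 0.965 = 7235
Group 4: 8492 × 0.95 = 8067
Group 5: 12065 × 0.934 = 11269
Group 6: 11395 × 0.935 = 10654
Group 7: 15521 × 0.926 + 7107 × 0.392 = 14372 + 2786 = 17158
End of period: [7782, 10017, 7235, 8067, 11269, 10654, 17158]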